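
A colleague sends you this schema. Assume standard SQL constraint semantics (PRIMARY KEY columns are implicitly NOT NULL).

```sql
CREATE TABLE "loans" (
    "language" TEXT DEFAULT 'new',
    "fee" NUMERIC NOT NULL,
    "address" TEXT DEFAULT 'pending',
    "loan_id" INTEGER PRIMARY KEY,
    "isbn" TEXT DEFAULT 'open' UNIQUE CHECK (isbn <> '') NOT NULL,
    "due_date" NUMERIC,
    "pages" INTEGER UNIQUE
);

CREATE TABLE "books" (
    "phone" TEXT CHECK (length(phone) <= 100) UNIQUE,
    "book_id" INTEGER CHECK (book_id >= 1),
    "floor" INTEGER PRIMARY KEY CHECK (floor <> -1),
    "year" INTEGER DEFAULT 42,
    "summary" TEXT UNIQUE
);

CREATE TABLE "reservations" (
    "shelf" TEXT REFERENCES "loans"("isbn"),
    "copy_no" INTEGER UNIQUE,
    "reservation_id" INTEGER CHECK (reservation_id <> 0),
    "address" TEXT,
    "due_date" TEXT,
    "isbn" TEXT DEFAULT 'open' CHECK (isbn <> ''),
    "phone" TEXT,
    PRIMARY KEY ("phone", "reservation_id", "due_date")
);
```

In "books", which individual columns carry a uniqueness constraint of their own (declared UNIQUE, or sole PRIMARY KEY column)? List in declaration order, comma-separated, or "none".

- phone: declared UNIQUE → unique.
- book_id: no UNIQUE or single-column PK constraint.
- floor: single-column PRIMARY KEY → unique.
- year: no UNIQUE or single-column PK constraint.
- summary: declared UNIQUE → unique.

phone, floor, summary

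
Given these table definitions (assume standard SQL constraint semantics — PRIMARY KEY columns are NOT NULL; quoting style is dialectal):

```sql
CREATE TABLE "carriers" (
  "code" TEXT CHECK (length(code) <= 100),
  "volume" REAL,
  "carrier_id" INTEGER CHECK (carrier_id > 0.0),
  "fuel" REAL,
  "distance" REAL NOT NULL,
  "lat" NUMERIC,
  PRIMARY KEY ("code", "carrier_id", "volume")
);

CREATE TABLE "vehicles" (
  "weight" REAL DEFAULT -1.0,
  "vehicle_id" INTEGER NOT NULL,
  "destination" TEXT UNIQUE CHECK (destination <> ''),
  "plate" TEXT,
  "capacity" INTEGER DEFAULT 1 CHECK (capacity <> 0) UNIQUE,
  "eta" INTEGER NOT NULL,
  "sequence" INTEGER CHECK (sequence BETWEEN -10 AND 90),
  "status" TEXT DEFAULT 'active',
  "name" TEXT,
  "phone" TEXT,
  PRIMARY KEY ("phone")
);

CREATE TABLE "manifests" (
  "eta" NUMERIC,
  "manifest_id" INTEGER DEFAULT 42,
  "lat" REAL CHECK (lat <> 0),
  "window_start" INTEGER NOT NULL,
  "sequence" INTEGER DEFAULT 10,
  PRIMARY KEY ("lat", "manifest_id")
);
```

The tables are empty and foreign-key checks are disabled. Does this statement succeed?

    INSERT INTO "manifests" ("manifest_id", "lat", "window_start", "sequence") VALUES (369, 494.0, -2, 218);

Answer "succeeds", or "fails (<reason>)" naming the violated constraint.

succeeds

NOT NULL columns: lat is supplied; manifest_id is supplied; window_start is supplied.
CHECK constraints: 494.0 satisfies (lat <> 0).
No constraint is violated.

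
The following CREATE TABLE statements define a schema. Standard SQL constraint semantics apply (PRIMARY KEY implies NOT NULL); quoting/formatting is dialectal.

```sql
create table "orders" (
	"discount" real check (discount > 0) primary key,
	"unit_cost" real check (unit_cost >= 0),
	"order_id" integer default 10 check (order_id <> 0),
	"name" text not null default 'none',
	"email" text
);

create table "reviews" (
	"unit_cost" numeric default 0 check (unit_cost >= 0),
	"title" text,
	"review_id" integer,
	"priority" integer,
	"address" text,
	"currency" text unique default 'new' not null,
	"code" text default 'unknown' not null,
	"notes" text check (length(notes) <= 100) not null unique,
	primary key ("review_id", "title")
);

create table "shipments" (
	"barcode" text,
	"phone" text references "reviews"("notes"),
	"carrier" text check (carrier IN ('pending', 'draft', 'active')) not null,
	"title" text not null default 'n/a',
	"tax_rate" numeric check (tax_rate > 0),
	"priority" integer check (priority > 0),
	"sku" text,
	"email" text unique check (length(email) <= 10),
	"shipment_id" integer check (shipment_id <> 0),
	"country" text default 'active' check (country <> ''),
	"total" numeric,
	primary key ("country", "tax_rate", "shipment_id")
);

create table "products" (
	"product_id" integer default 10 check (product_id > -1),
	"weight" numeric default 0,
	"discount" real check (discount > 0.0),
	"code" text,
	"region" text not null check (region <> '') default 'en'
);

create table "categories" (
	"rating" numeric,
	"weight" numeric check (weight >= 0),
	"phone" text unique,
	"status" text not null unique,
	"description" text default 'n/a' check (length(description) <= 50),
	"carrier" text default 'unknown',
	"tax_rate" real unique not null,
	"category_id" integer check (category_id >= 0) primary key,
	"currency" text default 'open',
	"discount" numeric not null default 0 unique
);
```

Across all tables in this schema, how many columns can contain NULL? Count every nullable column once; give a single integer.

22

orders: 3 nullable (unit_cost, order_id, email — PK (discount) and explicit NOT NULL columns excluded).
reviews: 3 nullable (unit_cost, priority, address — PK (review_id, title) and explicit NOT NULL columns excluded).
shipments: 6 nullable (barcode, phone, priority, sku, email, total — PK (country, tax_rate, shipment_id) and explicit NOT NULL columns excluded).
products: 4 nullable (product_id, weight, discount, code — PK none and explicit NOT NULL columns excluded).
categories: 6 nullable (rating, weight, phone, description, carrier, currency — PK (category_id) and explicit NOT NULL columns excluded).
Total: 3 + 3 + 6 + 4 + 6 = 22.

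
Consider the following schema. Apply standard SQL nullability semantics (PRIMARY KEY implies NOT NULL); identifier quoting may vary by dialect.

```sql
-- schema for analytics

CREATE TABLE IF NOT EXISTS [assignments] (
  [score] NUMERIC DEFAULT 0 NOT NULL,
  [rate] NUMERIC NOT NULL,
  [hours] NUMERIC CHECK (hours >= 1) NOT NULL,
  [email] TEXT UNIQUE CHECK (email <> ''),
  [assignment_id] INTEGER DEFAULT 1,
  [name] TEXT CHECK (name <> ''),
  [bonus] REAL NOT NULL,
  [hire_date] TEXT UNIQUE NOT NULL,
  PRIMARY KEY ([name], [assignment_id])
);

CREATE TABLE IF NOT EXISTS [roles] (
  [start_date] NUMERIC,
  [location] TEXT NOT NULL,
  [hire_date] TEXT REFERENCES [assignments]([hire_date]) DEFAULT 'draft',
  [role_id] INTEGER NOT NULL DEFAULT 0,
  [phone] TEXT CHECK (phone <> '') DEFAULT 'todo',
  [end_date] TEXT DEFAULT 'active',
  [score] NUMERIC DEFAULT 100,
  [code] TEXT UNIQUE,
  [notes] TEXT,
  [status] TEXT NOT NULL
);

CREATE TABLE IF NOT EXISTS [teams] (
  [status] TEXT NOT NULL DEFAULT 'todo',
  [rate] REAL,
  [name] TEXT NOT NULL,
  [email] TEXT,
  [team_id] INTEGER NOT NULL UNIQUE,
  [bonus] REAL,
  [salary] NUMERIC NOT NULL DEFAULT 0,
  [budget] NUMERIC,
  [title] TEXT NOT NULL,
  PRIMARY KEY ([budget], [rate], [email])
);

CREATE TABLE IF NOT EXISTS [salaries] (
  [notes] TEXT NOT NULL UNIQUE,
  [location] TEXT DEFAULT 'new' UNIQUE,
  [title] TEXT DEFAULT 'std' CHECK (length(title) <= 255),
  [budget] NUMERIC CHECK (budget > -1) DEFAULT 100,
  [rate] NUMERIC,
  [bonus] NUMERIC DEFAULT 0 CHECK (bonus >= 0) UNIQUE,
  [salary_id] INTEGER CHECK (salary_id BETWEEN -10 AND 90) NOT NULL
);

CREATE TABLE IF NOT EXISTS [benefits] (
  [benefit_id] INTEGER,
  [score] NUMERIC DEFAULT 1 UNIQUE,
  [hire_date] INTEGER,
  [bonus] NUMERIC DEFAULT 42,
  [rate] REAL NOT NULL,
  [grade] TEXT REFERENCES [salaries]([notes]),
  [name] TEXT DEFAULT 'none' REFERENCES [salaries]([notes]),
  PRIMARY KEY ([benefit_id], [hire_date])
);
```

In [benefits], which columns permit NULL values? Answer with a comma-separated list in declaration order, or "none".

- benefit_id: part of the PRIMARY KEY, which implies NOT NULL → not nullable.
- score: UNIQUE does not imply NOT NULL → nullable.
- hire_date: part of the PRIMARY KEY, which implies NOT NULL → not nullable.
- bonus: DEFAULT only fills an omitted column; an explicit NULL is still allowed → nullable.
- rate: declared NOT NULL → not nullable.
- grade: a foreign key column may be NULL unless separately constrained → nullable.
- name: a foreign key column may be NULL unless separately constrained → nullable.

score, bonus, grade, name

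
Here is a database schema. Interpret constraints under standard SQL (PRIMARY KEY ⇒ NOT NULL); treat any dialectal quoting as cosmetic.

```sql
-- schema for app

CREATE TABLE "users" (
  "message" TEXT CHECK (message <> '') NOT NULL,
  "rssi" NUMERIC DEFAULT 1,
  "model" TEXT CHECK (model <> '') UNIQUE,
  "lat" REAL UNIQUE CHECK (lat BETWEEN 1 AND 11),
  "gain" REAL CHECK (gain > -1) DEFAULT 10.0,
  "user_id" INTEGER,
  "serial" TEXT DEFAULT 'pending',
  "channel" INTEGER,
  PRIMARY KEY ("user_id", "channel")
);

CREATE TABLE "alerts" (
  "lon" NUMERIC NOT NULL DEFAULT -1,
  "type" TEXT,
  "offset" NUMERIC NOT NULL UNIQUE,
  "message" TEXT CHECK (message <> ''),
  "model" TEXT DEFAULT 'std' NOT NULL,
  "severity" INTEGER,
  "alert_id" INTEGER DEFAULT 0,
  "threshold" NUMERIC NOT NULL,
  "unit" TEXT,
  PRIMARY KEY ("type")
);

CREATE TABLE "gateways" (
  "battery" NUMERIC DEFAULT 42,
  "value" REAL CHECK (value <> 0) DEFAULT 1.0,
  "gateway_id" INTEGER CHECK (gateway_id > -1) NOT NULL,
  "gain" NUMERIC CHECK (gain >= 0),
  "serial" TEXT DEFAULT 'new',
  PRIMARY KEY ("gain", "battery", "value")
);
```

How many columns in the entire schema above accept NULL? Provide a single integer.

10

users: 5 nullable (rssi, model, lat, gain, serial — PK (user_id, channel) and explicit NOT NULL columns excluded).
alerts: 4 nullable (message, severity, alert_id, unit — PK (type) and explicit NOT NULL columns excluded).
gateways: 1 nullable (serial — PK (gain, battery, value) and explicit NOT NULL columns excluded).
Total: 5 + 4 + 1 = 10.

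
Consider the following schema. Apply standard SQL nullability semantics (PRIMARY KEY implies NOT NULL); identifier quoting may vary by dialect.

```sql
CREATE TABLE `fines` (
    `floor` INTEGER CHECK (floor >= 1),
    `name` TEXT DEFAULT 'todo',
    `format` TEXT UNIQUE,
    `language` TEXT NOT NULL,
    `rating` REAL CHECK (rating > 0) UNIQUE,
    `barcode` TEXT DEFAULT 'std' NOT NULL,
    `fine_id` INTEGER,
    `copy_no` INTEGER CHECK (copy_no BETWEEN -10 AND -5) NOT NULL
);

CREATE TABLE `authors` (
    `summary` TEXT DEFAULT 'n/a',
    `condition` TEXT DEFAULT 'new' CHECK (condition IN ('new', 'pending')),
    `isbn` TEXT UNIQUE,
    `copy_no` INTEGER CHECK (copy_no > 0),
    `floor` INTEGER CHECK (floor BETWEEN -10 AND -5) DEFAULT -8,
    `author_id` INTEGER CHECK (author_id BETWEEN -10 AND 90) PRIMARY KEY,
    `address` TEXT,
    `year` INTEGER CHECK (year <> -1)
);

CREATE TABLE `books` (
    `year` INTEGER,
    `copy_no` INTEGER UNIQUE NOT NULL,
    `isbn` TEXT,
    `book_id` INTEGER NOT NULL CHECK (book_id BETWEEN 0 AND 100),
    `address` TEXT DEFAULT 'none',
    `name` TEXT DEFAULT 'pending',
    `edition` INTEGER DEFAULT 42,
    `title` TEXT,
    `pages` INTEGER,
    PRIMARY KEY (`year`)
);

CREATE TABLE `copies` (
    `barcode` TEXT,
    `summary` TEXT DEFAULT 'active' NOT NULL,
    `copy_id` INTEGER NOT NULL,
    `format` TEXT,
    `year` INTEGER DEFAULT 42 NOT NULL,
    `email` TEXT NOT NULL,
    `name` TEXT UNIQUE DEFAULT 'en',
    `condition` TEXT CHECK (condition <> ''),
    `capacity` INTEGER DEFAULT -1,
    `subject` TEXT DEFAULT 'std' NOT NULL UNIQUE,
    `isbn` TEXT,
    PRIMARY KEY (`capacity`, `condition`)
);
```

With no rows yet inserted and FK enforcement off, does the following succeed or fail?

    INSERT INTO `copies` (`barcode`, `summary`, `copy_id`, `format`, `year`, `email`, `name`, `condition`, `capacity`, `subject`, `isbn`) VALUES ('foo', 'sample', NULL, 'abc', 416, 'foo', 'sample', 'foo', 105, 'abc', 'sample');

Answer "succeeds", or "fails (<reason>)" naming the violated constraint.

copy_id is explicitly set to NULL, but copy_id is declared NOT NULL.

fails (NOT NULL on copy_id)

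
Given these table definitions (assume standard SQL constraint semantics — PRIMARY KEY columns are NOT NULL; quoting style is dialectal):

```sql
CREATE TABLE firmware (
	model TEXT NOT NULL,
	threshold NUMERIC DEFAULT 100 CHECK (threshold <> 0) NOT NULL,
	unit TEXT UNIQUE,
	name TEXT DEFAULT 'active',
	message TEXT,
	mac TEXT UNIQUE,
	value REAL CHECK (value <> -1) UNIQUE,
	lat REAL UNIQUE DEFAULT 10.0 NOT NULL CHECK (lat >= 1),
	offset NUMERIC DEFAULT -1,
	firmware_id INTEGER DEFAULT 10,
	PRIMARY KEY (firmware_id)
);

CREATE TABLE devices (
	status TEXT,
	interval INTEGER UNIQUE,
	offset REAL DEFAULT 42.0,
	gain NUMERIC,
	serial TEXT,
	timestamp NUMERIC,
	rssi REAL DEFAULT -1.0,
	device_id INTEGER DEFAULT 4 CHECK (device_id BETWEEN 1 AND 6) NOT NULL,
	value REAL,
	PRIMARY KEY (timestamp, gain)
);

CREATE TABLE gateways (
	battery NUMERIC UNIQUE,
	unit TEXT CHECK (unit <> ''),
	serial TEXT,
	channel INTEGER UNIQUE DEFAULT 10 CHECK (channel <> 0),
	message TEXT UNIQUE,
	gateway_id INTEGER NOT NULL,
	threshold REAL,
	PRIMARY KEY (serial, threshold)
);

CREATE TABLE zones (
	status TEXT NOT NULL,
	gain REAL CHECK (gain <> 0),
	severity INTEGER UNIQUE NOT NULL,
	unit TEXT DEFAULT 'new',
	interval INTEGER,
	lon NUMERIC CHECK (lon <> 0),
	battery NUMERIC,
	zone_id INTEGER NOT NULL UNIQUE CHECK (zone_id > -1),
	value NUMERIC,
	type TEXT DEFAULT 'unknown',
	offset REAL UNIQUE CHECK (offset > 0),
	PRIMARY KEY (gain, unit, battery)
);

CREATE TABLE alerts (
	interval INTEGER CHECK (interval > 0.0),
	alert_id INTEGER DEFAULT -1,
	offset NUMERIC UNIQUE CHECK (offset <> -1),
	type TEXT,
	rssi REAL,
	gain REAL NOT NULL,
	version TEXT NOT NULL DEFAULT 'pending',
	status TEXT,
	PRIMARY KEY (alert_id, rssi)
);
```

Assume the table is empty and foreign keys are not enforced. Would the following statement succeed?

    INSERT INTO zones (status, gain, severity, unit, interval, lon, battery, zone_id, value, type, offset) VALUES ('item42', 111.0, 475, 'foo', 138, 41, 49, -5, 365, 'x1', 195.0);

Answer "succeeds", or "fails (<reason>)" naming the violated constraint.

The value -5 for zone_id violates CHECK (zone_id > -1).

fails (CHECK on zone_id)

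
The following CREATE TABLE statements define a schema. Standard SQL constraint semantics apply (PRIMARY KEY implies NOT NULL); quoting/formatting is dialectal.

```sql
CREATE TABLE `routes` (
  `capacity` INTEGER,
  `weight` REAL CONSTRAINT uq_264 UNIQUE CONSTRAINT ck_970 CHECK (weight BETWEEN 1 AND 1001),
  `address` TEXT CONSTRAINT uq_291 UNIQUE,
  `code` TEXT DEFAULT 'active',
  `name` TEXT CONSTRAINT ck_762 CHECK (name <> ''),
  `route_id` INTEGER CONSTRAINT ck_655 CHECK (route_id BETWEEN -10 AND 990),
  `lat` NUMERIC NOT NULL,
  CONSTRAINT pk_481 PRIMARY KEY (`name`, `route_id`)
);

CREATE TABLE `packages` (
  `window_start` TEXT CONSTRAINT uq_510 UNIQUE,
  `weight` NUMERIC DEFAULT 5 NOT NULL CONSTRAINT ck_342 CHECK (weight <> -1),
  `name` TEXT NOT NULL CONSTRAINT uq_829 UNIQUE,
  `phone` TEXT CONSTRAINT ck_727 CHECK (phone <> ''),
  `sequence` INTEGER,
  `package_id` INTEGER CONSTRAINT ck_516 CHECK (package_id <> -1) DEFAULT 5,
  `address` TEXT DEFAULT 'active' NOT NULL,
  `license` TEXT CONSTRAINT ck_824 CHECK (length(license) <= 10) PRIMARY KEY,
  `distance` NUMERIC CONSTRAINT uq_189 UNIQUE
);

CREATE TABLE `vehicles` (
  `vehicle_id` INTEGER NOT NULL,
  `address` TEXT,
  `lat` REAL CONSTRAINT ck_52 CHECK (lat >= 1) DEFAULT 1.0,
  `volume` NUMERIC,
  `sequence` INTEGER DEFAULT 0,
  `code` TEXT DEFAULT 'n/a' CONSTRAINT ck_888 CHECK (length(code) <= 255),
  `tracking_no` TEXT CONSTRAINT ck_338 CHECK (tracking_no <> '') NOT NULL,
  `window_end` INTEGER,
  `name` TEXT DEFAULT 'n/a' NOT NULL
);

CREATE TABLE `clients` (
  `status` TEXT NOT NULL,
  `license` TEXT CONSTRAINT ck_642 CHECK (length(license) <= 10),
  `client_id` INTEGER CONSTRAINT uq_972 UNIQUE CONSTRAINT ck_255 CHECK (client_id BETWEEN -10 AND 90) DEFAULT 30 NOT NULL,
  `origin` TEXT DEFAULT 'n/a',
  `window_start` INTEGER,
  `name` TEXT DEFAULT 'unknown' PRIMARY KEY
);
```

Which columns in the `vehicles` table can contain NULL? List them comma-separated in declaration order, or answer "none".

- vehicle_id: declared NOT NULL → not nullable.
- address: no NOT NULL constraint applies → nullable.
- lat: CHECK does not forbid NULL (a CHECK constraint passes when its expression is NULL) → nullable.
- volume: no NOT NULL constraint applies → nullable.
- sequence: DEFAULT only fills an omitted column; an explicit NULL is still allowed → nullable.
- code: CHECK does not forbid NULL (a CHECK constraint passes when its expression is NULL) → nullable.
- tracking_no: declared NOT NULL → not nullable.
- window_end: no NOT NULL constraint applies → nullable.
- name: declared NOT NULL → not nullable.

address, lat, volume, sequence, code, window_end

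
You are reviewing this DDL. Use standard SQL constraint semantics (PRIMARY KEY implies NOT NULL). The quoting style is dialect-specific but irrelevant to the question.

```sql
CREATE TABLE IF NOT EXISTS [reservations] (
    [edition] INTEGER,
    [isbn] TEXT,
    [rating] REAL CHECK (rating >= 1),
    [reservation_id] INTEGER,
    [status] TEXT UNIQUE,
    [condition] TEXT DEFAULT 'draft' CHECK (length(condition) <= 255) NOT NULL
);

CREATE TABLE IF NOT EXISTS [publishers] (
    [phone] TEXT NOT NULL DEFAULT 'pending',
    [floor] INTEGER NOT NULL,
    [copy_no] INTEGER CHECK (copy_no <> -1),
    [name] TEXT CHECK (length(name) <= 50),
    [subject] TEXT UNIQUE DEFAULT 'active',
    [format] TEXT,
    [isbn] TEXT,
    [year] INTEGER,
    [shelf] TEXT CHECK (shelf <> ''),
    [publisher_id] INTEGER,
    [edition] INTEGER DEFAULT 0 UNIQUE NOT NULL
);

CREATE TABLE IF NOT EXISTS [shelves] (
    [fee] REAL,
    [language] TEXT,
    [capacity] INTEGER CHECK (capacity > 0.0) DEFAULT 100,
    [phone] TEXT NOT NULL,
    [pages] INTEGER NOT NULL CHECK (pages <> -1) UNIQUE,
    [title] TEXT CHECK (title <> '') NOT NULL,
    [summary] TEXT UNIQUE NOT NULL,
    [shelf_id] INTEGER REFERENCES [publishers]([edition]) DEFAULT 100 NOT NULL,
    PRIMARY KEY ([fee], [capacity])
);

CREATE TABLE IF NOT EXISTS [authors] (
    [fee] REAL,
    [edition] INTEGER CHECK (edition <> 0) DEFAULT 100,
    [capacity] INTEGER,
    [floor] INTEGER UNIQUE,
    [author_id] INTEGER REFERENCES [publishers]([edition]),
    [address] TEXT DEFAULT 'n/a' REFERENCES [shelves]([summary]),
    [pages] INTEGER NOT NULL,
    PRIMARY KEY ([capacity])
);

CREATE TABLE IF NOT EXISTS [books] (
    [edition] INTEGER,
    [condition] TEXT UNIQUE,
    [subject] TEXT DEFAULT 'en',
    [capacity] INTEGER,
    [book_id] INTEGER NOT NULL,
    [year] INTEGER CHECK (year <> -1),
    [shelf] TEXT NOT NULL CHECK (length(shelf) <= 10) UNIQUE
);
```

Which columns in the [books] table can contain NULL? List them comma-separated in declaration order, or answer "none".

edition, condition, subject, capacity, year

- edition: no NOT NULL constraint applies → nullable.
- condition: UNIQUE does not imply NOT NULL → nullable.
- subject: DEFAULT only fills an omitted column; an explicit NULL is still allowed → nullable.
- capacity: no NOT NULL constraint applies → nullable.
- book_id: declared NOT NULL → not nullable.
- year: CHECK does not forbid NULL (a CHECK constraint passes when its expression is NULL) → nullable.
- shelf: declared NOT NULL → not nullable.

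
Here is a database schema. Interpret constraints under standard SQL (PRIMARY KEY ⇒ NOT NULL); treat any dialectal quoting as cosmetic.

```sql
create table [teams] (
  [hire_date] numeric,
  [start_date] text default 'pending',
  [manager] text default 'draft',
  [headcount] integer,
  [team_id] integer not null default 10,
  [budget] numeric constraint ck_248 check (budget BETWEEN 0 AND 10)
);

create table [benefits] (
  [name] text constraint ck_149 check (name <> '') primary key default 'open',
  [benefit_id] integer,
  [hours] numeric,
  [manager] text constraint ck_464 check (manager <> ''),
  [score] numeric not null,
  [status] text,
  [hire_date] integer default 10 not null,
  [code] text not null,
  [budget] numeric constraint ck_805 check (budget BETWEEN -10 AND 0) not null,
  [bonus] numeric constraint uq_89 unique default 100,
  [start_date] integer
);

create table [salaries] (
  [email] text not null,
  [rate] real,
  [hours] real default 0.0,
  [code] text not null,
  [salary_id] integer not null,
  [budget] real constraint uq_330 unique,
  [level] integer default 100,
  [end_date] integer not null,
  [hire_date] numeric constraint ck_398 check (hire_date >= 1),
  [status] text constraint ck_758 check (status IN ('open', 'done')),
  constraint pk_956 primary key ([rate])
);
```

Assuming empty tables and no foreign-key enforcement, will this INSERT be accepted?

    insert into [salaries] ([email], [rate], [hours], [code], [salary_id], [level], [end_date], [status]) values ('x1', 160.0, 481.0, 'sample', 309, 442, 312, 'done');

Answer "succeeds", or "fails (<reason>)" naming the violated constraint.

NOT NULL columns: code is supplied; email is supplied; end_date is supplied; rate is supplied; salary_id is supplied.
CHECK constraints: 'done' satisfies (status IN ('open', 'done')).
No constraint is violated.

succeeds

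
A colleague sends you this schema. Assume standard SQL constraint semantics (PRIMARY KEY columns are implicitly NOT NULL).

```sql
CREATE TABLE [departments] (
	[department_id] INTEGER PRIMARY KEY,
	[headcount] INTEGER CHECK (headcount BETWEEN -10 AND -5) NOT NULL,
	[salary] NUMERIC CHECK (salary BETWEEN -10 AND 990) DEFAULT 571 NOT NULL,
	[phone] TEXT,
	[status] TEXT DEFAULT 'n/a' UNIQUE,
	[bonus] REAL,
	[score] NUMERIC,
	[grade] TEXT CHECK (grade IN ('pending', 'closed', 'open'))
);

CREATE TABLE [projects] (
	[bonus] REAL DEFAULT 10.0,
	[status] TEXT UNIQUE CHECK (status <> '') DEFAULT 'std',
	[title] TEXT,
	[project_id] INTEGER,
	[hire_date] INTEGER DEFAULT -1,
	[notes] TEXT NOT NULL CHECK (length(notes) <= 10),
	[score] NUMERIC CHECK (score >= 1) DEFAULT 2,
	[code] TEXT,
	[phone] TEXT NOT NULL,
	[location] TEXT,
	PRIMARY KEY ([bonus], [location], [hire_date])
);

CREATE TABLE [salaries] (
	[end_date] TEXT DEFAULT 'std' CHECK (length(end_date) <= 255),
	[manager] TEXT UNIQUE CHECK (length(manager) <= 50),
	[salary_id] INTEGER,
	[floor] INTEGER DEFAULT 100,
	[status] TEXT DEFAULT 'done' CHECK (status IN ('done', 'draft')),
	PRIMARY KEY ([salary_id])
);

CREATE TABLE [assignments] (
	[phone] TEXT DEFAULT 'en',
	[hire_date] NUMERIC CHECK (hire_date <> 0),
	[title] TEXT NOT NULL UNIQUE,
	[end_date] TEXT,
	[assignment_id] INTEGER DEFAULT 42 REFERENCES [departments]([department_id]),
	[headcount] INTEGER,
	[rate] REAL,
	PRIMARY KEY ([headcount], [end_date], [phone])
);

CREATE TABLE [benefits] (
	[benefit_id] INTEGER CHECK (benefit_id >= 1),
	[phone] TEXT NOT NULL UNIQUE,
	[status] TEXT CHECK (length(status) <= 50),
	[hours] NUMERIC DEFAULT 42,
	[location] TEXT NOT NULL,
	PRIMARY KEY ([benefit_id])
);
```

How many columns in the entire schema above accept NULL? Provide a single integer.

19

departments: 5 nullable (phone, status, bonus, score, grade — PK (department_id) and explicit NOT NULL columns excluded).
projects: 5 nullable (status, title, project_id, score, code — PK (bonus, location, hire_date) and explicit NOT NULL columns excluded).
salaries: 4 nullable (end_date, manager, floor, status — PK (salary_id) and explicit NOT NULL columns excluded).
assignments: 3 nullable (hire_date, assignment_id, rate — PK (headcount, end_date, phone) and explicit NOT NULL columns excluded).
benefits: 2 nullable (status, hours — PK (benefit_id) and explicit NOT NULL columns excluded).
Total: 5 + 5 + 4 + 3 + 2 = 19.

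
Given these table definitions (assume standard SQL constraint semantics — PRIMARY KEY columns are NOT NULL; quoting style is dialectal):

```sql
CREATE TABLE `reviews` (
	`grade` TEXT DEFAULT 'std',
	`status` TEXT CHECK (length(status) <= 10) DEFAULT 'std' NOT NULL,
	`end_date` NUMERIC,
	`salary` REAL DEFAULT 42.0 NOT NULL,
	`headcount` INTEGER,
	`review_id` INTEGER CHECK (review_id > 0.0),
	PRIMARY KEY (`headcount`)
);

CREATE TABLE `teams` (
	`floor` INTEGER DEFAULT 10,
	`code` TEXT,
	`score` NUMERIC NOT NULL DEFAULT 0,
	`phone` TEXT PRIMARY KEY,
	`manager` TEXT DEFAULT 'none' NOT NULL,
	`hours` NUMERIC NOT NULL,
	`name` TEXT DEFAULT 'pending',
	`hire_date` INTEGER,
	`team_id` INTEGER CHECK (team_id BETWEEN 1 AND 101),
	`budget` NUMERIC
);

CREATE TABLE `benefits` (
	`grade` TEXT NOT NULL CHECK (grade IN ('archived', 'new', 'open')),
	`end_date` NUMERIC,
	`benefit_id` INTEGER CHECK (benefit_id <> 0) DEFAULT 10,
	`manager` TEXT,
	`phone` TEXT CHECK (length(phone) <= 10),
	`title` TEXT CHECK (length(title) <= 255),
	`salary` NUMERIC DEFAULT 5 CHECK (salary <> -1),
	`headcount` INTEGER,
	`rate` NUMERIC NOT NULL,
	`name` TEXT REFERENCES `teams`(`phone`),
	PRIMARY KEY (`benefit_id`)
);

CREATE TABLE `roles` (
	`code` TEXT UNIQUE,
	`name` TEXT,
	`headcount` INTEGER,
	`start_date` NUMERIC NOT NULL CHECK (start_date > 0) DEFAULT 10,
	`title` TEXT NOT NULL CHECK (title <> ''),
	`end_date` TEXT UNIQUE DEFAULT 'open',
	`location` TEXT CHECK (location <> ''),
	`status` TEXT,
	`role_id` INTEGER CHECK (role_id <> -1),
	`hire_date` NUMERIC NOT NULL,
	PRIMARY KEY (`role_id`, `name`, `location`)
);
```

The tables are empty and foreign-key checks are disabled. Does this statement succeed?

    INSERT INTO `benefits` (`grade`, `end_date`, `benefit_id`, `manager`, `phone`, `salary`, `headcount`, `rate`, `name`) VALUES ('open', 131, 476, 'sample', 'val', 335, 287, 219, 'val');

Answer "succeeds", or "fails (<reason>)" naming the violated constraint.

NOT NULL columns: benefit_id is supplied; grade is supplied; rate is supplied.
CHECK constraints: 'open' satisfies (grade IN ('archived', 'new', 'open')); 476 satisfies (benefit_id <> 0); 'val' satisfies (length(phone) <= 10); 335 satisfies (salary <> -1).
No constraint is violated.

succeeds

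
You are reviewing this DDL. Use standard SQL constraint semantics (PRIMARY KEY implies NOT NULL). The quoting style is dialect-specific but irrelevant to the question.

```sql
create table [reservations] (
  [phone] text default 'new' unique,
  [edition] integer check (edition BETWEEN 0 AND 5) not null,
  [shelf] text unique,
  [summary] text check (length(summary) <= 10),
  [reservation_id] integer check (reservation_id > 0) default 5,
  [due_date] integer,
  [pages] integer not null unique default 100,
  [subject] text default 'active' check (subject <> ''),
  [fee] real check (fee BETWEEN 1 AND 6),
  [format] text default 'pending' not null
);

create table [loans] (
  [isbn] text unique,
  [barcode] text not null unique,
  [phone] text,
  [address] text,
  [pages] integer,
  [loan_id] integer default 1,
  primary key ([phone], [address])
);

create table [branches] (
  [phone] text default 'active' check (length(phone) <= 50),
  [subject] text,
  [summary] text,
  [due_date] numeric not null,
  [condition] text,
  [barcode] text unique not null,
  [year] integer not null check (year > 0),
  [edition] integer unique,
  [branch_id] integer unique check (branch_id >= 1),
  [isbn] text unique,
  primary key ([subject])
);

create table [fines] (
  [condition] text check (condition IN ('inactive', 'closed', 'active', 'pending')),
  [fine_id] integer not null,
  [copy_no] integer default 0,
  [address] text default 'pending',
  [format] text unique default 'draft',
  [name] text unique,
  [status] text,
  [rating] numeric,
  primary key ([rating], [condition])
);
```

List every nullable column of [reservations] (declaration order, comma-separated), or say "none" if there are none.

- phone: UNIQUE does not imply NOT NULL → nullable.
- edition: declared NOT NULL → not nullable.
- shelf: UNIQUE does not imply NOT NULL → nullable.
- summary: CHECK does not forbid NULL (a CHECK constraint passes when its expression is NULL) → nullable.
- reservation_id: CHECK does not forbid NULL (a CHECK constraint passes when its expression is NULL) → nullable.
- due_date: no NOT NULL constraint applies → nullable.
- pages: declared NOT NULL → not nullable.
- subject: CHECK does not forbid NULL (a CHECK constraint passes when its expression is NULL) → nullable.
- fee: CHECK does not forbid NULL (a CHECK constraint passes when its expression is NULL) → nullable.
- format: declared NOT NULL → not nullable.

phone, shelf, summary, reservation_id, due_date, subject, fee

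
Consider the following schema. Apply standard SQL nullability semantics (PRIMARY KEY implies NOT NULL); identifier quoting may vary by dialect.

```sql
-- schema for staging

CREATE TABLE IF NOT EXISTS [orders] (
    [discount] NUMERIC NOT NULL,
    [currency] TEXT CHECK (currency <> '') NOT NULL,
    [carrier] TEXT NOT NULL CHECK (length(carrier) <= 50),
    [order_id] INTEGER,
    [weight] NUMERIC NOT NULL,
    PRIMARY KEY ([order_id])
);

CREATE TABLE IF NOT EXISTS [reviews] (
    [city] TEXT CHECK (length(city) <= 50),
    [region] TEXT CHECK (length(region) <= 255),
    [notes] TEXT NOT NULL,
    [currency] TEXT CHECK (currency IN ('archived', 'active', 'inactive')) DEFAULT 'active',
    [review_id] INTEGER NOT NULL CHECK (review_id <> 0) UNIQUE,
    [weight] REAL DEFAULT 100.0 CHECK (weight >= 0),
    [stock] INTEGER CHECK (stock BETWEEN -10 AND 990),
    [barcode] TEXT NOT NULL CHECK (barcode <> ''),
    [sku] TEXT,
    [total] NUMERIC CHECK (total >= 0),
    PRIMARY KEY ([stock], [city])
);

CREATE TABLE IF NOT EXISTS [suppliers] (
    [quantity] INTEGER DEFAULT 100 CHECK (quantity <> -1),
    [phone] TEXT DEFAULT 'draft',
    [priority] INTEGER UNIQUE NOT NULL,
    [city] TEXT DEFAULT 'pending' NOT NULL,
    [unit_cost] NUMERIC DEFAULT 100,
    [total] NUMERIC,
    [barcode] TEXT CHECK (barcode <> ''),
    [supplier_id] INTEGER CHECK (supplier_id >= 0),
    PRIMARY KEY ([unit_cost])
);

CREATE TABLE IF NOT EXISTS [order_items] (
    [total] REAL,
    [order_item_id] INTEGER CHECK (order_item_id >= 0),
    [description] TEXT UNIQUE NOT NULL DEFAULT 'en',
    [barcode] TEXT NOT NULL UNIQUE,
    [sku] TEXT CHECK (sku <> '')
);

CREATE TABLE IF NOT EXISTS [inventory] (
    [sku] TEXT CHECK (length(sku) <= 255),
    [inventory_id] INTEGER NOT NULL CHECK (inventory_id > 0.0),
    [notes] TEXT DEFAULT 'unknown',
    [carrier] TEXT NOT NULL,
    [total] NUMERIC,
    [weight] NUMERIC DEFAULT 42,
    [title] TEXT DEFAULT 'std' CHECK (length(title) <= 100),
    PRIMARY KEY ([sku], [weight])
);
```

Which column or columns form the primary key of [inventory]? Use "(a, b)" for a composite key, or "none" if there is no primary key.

(sku, weight)

A table-level PRIMARY KEY clause names 2 columns: sku, weight.
This is a composite key — the combination is unique, not each column individually.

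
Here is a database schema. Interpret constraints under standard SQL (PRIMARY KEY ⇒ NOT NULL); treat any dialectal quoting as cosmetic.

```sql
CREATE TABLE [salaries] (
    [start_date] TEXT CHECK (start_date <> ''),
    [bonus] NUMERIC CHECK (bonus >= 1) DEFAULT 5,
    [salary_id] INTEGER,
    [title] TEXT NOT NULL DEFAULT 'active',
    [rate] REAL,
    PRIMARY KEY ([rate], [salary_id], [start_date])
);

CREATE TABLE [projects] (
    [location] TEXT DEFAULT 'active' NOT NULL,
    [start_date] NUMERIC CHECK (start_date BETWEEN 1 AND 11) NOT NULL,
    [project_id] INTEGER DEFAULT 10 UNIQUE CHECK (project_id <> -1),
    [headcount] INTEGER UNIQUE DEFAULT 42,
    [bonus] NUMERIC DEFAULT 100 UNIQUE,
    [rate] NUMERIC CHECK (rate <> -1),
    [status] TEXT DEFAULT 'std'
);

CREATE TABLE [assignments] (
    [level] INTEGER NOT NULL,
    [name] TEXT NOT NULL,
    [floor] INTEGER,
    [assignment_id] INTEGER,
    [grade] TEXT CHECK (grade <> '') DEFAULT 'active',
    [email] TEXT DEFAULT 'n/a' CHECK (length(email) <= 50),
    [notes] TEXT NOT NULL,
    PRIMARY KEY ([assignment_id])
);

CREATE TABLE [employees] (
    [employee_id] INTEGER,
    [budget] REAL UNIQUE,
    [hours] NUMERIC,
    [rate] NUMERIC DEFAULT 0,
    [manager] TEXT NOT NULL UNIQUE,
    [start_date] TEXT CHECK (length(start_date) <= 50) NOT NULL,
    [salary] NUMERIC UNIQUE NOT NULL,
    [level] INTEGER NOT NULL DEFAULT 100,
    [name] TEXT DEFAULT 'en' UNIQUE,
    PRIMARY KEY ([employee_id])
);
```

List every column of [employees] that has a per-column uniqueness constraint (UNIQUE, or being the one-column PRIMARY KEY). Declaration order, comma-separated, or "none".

employee_id, budget, manager, salary, name

- employee_id: single-column PRIMARY KEY → unique.
- budget: declared UNIQUE → unique.
- hours: no UNIQUE or single-column PK constraint.
- rate: no UNIQUE or single-column PK constraint.
- manager: declared UNIQUE → unique.
- start_date: no UNIQUE or single-column PK constraint.
- salary: declared UNIQUE → unique.
- level: no UNIQUE or single-column PK constraint.
- name: declared UNIQUE → unique.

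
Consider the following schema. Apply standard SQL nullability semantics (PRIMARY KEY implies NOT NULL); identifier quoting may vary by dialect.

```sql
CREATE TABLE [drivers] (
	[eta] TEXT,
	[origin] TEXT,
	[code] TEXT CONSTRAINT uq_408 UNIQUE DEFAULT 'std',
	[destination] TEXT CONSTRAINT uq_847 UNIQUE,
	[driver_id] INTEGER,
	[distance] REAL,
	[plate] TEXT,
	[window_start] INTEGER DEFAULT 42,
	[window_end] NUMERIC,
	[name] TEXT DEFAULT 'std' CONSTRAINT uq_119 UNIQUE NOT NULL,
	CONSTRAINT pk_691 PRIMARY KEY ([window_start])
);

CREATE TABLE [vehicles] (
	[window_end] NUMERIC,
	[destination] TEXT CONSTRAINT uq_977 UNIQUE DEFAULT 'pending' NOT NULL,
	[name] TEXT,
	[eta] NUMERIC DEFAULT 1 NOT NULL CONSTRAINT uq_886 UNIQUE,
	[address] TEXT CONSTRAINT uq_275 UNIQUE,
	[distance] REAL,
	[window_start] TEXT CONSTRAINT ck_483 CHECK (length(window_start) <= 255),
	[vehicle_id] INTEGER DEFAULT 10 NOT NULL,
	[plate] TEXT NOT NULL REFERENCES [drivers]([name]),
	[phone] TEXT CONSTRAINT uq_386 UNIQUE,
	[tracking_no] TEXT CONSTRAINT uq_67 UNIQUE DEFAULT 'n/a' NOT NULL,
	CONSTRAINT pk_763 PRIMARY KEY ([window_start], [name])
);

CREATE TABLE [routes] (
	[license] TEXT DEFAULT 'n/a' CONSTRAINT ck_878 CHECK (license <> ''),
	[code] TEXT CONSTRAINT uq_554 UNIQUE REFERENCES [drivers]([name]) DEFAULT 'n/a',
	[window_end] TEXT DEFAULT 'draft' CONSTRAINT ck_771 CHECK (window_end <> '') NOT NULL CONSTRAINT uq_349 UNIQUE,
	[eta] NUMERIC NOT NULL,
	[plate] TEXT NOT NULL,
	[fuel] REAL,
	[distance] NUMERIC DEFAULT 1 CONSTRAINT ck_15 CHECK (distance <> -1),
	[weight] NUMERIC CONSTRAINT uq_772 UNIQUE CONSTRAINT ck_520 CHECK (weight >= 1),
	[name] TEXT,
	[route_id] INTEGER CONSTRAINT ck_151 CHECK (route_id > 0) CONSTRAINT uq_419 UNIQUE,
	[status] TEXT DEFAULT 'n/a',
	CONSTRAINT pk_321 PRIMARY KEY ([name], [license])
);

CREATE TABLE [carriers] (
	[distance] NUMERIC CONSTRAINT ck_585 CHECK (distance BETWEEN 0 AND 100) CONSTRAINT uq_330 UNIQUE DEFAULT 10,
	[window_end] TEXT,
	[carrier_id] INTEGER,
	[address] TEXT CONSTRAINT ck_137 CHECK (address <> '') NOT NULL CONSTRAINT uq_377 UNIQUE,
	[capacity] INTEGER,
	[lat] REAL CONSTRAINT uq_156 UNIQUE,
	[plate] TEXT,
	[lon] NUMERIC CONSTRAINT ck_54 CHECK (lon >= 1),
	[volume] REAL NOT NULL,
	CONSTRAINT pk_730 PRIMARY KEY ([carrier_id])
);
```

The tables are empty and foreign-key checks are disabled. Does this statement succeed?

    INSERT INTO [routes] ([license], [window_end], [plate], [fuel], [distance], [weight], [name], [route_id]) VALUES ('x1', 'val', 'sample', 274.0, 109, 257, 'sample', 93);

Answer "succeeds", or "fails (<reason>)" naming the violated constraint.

eta is omitted from the column list and has no DEFAULT, so it would receive NULL.
But eta is declared NOT NULL.

fails (NOT NULL on eta)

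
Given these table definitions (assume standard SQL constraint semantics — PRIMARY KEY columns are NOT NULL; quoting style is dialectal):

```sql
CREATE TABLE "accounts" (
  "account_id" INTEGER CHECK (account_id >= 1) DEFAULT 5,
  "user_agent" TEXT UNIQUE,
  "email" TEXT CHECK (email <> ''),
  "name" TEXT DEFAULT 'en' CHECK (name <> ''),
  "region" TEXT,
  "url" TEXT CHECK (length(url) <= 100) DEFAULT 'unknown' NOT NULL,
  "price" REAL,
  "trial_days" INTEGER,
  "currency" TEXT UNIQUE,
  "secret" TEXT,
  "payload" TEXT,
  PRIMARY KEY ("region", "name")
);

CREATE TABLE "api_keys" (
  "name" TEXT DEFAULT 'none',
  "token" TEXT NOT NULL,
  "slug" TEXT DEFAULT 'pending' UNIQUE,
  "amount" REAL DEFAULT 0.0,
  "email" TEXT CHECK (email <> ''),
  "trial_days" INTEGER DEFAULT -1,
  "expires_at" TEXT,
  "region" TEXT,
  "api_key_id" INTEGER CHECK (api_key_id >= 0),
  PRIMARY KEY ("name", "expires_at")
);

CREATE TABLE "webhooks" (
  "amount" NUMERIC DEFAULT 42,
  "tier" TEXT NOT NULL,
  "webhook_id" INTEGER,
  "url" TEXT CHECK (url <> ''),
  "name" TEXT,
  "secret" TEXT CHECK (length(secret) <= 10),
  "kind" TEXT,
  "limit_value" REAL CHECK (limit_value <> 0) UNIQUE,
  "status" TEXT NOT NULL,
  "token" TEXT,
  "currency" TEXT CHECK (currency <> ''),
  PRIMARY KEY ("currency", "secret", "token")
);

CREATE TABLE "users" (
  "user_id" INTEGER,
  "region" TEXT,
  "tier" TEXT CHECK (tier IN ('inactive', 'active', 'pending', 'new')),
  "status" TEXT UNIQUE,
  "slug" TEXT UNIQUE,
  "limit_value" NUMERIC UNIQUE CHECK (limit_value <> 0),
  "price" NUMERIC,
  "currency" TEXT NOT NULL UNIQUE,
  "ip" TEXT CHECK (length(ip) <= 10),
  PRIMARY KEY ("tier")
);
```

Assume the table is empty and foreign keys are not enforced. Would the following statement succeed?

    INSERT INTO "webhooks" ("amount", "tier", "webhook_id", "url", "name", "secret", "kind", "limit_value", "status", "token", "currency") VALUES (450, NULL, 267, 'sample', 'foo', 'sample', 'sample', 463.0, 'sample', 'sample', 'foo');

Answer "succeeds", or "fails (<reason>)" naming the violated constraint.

fails (NOT NULL on tier)

tier is explicitly set to NULL, but tier is declared NOT NULL.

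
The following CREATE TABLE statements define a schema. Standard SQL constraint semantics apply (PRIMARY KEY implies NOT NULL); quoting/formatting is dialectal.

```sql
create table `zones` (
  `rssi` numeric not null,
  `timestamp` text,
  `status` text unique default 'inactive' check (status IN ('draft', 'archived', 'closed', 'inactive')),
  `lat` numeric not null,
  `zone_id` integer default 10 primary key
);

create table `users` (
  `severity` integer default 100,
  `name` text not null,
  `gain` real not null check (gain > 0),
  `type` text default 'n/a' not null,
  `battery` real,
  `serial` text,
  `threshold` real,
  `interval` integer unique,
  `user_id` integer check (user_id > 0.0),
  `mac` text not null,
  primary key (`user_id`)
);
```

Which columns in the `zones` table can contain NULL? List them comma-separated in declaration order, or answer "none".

- rssi: declared NOT NULL → not nullable.
- timestamp: no NOT NULL constraint applies → nullable.
- status: CHECK does not forbid NULL (a CHECK constraint passes when its expression is NULL) → nullable.
- lat: declared NOT NULL → not nullable.
- zone_id: part of the PRIMARY KEY, which implies NOT NULL → not nullable.

timestamp, status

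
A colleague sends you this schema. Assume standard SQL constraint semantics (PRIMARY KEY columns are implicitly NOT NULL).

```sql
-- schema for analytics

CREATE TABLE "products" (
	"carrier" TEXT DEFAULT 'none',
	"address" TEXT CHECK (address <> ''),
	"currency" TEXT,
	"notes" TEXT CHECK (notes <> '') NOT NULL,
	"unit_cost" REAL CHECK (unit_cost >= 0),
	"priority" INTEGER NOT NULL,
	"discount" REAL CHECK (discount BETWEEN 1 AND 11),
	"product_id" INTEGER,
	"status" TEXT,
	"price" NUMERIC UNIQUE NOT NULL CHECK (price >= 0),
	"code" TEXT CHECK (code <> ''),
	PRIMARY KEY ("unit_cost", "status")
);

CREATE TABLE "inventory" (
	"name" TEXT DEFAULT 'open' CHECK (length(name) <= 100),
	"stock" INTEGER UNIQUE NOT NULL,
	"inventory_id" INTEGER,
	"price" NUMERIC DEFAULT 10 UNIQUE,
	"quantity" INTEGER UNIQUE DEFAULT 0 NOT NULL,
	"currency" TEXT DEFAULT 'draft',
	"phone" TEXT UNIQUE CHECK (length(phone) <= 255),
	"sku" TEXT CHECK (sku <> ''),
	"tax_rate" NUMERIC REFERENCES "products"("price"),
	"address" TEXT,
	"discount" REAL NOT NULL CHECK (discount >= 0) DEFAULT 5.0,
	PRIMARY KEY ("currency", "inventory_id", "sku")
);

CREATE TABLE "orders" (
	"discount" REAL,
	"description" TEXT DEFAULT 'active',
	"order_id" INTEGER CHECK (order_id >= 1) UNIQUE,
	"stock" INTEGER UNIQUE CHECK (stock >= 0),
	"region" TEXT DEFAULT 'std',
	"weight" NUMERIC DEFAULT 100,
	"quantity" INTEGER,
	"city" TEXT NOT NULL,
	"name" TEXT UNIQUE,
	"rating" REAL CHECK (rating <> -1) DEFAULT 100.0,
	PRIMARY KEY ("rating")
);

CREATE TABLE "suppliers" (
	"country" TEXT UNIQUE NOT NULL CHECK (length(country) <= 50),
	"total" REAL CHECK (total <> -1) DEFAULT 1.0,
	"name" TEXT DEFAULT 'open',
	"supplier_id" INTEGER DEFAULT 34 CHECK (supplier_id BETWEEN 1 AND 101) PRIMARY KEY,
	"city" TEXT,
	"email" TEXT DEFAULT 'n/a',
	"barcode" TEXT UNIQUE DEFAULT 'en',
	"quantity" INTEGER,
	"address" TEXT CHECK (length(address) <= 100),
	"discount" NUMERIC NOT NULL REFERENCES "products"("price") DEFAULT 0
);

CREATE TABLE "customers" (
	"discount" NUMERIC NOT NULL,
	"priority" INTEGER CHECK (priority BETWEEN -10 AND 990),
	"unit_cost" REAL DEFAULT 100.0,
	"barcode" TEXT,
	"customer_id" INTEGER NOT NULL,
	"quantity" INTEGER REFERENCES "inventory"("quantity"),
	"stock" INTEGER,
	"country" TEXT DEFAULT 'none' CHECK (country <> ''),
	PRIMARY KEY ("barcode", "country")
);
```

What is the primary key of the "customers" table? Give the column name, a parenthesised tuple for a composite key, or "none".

(barcode, country)

A table-level PRIMARY KEY clause names 2 columns: barcode, country.
This is a composite key — the combination is unique, not each column individually.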